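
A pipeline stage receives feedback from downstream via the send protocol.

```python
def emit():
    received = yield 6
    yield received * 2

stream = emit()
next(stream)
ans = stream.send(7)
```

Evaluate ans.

Step 1: next(stream) advances to first yield, producing 6.
Step 2: send(7) resumes, received = 7.
Step 3: yield received * 2 = 7 * 2 = 14.
Therefore ans = 14.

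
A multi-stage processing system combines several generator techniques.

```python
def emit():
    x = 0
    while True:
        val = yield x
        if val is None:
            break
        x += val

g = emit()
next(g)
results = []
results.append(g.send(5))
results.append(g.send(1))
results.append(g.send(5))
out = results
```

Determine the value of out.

Step 1: next(g) -> yield 0.
Step 2: send(5) -> x = 5, yield 5.
Step 3: send(1) -> x = 6, yield 6.
Step 4: send(5) -> x = 11, yield 11.
Therefore out = [5, 6, 11].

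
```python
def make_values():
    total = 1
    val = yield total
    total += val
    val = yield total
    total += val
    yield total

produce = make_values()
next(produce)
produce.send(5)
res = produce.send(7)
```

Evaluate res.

Step 1: next() -> yield total=1.
Step 2: send(5) -> val=5, total = 1+5 = 6, yield 6.
Step 3: send(7) -> val=7, total = 6+7 = 13, yield 13.
Therefore res = 13.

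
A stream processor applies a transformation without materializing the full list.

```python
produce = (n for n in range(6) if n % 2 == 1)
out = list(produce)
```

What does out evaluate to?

Step 1: Filter range(6) keeping only odd values:
  n=0: even, excluded
  n=1: odd, included
  n=2: even, excluded
  n=3: odd, included
  n=4: even, excluded
  n=5: odd, included
Therefore out = [1, 3, 5].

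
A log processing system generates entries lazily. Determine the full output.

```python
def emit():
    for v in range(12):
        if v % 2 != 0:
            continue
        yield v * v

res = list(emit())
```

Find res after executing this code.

Step 1: Only yield v**2 when v is divisible by 2:
  v=0: 0 % 2 == 0, yield 0**2 = 0
  v=2: 2 % 2 == 0, yield 2**2 = 4
  v=4: 4 % 2 == 0, yield 4**2 = 16
  v=6: 6 % 2 == 0, yield 6**2 = 36
  v=8: 8 % 2 == 0, yield 8**2 = 64
  v=10: 10 % 2 == 0, yield 10**2 = 100
Therefore res = [0, 4, 16, 36, 64, 100].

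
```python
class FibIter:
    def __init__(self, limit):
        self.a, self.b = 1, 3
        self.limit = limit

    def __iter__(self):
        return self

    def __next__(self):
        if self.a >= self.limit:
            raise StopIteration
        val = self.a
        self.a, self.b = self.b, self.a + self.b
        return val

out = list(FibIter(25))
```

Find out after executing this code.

Step 1: Fibonacci-like sequence (a=1, b=3) until >= 25:
  Yield 1, then a,b = 3,4
  Yield 3, then a,b = 4,7
  Yield 4, then a,b = 7,11
  Yield 7, then a,b = 11,18
  Yield 11, then a,b = 18,29
  Yield 18, then a,b = 29,47
Step 2: 29 >= 25, stop.
Therefore out = [1, 3, 4, 7, 11, 18].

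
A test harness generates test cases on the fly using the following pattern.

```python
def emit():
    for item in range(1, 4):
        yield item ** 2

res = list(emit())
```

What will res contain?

Step 1: For each item in range(1, 4), yield item**2:
  item=1: yield 1**2 = 1
  item=2: yield 2**2 = 4
  item=3: yield 3**2 = 9
Therefore res = [1, 4, 9].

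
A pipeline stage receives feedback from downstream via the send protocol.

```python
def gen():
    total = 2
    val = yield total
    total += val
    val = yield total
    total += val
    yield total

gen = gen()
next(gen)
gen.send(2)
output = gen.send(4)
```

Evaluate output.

Step 1: next() -> yield total=2.
Step 2: send(2) -> val=2, total = 2+2 = 4, yield 4.
Step 3: send(4) -> val=4, total = 4+4 = 8, yield 8.
Therefore output = 8.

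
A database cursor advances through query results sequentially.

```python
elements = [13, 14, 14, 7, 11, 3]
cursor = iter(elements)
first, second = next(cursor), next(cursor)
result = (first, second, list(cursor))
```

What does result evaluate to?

Step 1: Create iterator over [13, 14, 14, 7, 11, 3].
Step 2: first = 13, second = 14.
Step 3: Remaining elements: [14, 7, 11, 3].
Therefore result = (13, 14, [14, 7, 11, 3]).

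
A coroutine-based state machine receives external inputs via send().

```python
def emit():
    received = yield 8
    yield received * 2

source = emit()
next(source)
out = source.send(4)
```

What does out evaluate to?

Step 1: next(source) advances to first yield, producing 8.
Step 2: send(4) resumes, received = 4.
Step 3: yield received * 2 = 4 * 2 = 8.
Therefore out = 8.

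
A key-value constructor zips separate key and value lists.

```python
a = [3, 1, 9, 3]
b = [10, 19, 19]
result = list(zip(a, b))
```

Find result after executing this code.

Step 1: zip stops at shortest (len(a)=4, len(b)=3):
  Index 0: (3, 10)
  Index 1: (1, 19)
  Index 2: (9, 19)
Step 2: Last element of a (3) has no pair, dropped.
Therefore result = [(3, 10), (1, 19), (9, 19)].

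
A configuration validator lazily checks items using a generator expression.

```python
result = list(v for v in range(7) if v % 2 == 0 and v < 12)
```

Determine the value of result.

Step 1: Filter range(7) where v % 2 == 0 and v < 12:
  v=0: both conditions met, included
  v=1: excluded (1 % 2 != 0)
  v=2: both conditions met, included
  v=3: excluded (3 % 2 != 0)
  v=4: both conditions met, included
  v=5: excluded (5 % 2 != 0)
  v=6: both conditions met, included
Therefore result = [0, 2, 4, 6].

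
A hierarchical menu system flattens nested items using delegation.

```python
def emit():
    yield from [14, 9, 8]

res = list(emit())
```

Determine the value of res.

Step 1: yield from delegates to the iterable, yielding each element.
Step 2: Collected values: [14, 9, 8].
Therefore res = [14, 9, 8].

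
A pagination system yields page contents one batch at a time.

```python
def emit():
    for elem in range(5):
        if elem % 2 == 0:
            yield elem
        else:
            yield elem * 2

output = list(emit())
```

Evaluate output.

Step 1: For each elem in range(5), yield elem if even, else elem*2:
  elem=0 (even): yield 0
  elem=1 (odd): yield 1*2 = 2
  elem=2 (even): yield 2
  elem=3 (odd): yield 3*2 = 6
  elem=4 (even): yield 4
Therefore output = [0, 2, 2, 6, 4].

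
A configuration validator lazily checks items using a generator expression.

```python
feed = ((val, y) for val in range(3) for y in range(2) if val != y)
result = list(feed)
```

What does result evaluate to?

Step 1: Nested generator over range(3) x range(2) where val != y:
  (0, 0): excluded (val == y)
  (0, 1): included
  (1, 0): included
  (1, 1): excluded (val == y)
  (2, 0): included
  (2, 1): included
Therefore result = [(0, 1), (1, 0), (2, 0), (2, 1)].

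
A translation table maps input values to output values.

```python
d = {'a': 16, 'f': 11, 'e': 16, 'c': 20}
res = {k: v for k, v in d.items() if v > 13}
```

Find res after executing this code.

Step 1: Filter items where value > 13:
  'a': 16 > 13: kept
  'f': 11 <= 13: removed
  'e': 16 > 13: kept
  'c': 20 > 13: kept
Therefore res = {'a': 16, 'e': 16, 'c': 20}.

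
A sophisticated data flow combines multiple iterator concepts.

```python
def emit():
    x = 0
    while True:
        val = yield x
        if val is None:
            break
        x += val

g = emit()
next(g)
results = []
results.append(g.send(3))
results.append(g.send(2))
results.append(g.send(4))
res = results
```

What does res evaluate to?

Step 1: next(g) -> yield 0.
Step 2: send(3) -> x = 3, yield 3.
Step 3: send(2) -> x = 5, yield 5.
Step 4: send(4) -> x = 9, yield 9.
Therefore res = [3, 5, 9].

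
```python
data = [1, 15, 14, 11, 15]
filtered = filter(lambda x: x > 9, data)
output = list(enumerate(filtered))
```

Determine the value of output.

Step 1: Filter [1, 15, 14, 11, 15] for > 9: [15, 14, 11, 15].
Step 2: enumerate re-indexes from 0: [(0, 15), (1, 14), (2, 11), (3, 15)].
Therefore output = [(0, 15), (1, 14), (2, 11), (3, 15)].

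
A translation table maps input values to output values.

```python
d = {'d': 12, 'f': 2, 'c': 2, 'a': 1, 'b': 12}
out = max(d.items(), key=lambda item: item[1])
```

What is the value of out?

Step 1: Find item with maximum value:
  ('d', 12)
  ('f', 2)
  ('c', 2)
  ('a', 1)
  ('b', 12)
Step 2: Maximum value is 12 at key 'd'.
Therefore out = ('d', 12).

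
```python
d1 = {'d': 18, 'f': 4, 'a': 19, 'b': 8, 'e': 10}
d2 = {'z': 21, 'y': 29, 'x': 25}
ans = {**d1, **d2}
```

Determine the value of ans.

Step 1: Merge d1 and d2 (d2 values override on key conflicts).
Step 2: d1 has keys ['d', 'f', 'a', 'b', 'e'], d2 has keys ['z', 'y', 'x'].
Therefore ans = {'d': 18, 'f': 4, 'a': 19, 'b': 8, 'e': 10, 'z': 21, 'y': 29, 'x': 25}.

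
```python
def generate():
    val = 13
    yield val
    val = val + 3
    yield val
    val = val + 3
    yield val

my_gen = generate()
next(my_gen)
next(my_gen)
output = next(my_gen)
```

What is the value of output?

Step 1: Trace through generator execution:
  Yield 1: val starts at 13, yield 13
  Yield 2: val = 13 + 3 = 16, yield 16
  Yield 3: val = 16 + 3 = 19, yield 19
Step 2: First next() gets 13, second next() gets the second value, third next() yields 19.
Therefore output = 19.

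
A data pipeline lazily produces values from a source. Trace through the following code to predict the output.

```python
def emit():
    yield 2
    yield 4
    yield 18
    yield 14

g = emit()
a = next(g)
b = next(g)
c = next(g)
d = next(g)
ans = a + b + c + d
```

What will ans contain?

Step 1: Create generator and consume all values:
  a = next(g) = 2
  b = next(g) = 4
  c = next(g) = 18
  d = next(g) = 14
Step 2: ans = 2 + 4 + 18 + 14 = 38.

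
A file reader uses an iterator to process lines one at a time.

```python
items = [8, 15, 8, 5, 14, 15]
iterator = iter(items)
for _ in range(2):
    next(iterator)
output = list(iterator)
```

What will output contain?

Step 1: Create iterator over [8, 15, 8, 5, 14, 15].
Step 2: Advance 2 positions (consuming [8, 15]).
Step 3: list() collects remaining elements: [8, 5, 14, 15].
Therefore output = [8, 5, 14, 15].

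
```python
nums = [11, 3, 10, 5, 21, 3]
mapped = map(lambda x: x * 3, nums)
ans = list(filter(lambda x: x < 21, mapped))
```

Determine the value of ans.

Step 1: Map x * 3:
  11 -> 33
  3 -> 9
  10 -> 30
  5 -> 15
  21 -> 63
  3 -> 9
Step 2: Filter for < 21:
  33: removed
  9: kept
  30: removed
  15: kept
  63: removed
  9: kept
Therefore ans = [9, 15, 9].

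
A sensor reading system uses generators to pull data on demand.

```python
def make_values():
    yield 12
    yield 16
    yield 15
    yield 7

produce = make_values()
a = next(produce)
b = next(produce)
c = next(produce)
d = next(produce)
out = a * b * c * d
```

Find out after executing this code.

Step 1: Create generator and consume all values:
  a = next(produce) = 12
  b = next(produce) = 16
  c = next(produce) = 15
  d = next(produce) = 7
Step 2: out = 12 * 16 * 15 * 7 = 20160.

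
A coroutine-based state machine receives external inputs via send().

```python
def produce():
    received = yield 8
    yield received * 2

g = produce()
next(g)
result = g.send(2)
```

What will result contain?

Step 1: next(g) advances to first yield, producing 8.
Step 2: send(2) resumes, received = 2.
Step 3: yield received * 2 = 2 * 2 = 4.
Therefore result = 4.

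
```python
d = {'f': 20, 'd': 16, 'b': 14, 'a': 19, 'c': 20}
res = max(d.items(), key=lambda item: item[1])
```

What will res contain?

Step 1: Find item with maximum value:
  ('f', 20)
  ('d', 16)
  ('b', 14)
  ('a', 19)
  ('c', 20)
Step 2: Maximum value is 20 at key 'f'.
Therefore res = ('f', 20).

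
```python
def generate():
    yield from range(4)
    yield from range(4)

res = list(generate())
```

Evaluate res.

Step 1: Trace yields in order:
  yield 0
  yield 1
  yield 2
  yield 3
  yield 0
  yield 1
  yield 2
  yield 3
Therefore res = [0, 1, 2, 3, 0, 1, 2, 3].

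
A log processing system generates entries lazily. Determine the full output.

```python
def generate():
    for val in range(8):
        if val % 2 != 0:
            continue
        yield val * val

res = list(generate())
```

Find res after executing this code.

Step 1: Only yield val**2 when val is divisible by 2:
  val=0: 0 % 2 == 0, yield 0**2 = 0
  val=2: 2 % 2 == 0, yield 2**2 = 4
  val=4: 4 % 2 == 0, yield 4**2 = 16
  val=6: 6 % 2 == 0, yield 6**2 = 36
Therefore res = [0, 4, 16, 36].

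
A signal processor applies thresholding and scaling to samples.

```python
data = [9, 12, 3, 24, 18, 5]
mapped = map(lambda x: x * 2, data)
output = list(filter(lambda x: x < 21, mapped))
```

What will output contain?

Step 1: Map x * 2:
  9 -> 18
  12 -> 24
  3 -> 6
  24 -> 48
  18 -> 36
  5 -> 10
Step 2: Filter for < 21:
  18: kept
  24: removed
  6: kept
  48: removed
  36: removed
  10: kept
Therefore output = [18, 6, 10].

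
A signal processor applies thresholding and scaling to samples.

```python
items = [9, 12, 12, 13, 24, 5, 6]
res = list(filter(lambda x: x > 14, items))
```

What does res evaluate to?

Step 1: Filter elements > 14:
  9: removed
  12: removed
  12: removed
  13: removed
  24: kept
  5: removed
  6: removed
Therefore res = [24].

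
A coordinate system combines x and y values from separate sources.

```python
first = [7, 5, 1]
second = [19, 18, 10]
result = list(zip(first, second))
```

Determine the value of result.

Step 1: zip pairs elements at same index:
  Index 0: (7, 19)
  Index 1: (5, 18)
  Index 2: (1, 10)
Therefore result = [(7, 19), (5, 18), (1, 10)].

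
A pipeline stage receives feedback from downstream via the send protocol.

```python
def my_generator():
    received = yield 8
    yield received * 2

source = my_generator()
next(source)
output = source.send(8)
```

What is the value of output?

Step 1: next(source) advances to first yield, producing 8.
Step 2: send(8) resumes, received = 8.
Step 3: yield received * 2 = 8 * 2 = 16.
Therefore output = 16.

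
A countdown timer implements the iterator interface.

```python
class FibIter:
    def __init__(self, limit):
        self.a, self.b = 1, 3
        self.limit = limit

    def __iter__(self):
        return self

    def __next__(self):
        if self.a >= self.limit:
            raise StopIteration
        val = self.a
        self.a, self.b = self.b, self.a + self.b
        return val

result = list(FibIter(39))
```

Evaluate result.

Step 1: Fibonacci-like sequence (a=1, b=3) until >= 39:
  Yield 1, then a,b = 3,4
  Yield 3, then a,b = 4,7
  Yield 4, then a,b = 7,11
  Yield 7, then a,b = 11,18
  Yield 11, then a,b = 18,29
  Yield 18, then a,b = 29,47
  Yield 29, then a,b = 47,76
Step 2: 47 >= 39, stop.
Therefore result = [1, 3, 4, 7, 11, 18, 29].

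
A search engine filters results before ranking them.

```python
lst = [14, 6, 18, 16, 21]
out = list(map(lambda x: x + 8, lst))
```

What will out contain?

Step 1: Apply lambda x: x + 8 to each element:
  14 -> 22
  6 -> 14
  18 -> 26
  16 -> 24
  21 -> 29
Therefore out = [22, 14, 26, 24, 29].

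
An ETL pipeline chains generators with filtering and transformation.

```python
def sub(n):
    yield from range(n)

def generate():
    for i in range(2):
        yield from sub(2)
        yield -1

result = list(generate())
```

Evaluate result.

Step 1: For each i in range(2):
  i=0: yield from sub(2) -> [0, 1], then yield -1
  i=1: yield from sub(2) -> [0, 1], then yield -1
Therefore result = [0, 1, -1, 0, 1, -1].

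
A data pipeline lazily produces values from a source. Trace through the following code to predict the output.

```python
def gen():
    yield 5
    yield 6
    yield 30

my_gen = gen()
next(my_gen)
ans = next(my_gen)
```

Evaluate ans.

Step 1: gen() creates a generator.
Step 2: next(my_gen) yields 5 (consumed and discarded).
Step 3: next(my_gen) yields 6, assigned to ans.
Therefore ans = 6.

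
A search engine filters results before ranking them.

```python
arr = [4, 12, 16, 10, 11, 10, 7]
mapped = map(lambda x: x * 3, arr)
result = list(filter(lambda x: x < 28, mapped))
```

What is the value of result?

Step 1: Map x * 3:
  4 -> 12
  12 -> 36
  16 -> 48
  10 -> 30
  11 -> 33
  10 -> 30
  7 -> 21
Step 2: Filter for < 28:
  12: kept
  36: removed
  48: removed
  30: removed
  33: removed
  30: removed
  21: kept
Therefore result = [12, 21].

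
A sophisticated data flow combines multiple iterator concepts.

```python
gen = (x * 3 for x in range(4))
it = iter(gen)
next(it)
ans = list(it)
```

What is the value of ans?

Step 1: Generator produces [0, 3, 6, 9].
Step 2: next(it) consumes first element (0).
Step 3: list(it) collects remaining: [3, 6, 9].
Therefore ans = [3, 6, 9].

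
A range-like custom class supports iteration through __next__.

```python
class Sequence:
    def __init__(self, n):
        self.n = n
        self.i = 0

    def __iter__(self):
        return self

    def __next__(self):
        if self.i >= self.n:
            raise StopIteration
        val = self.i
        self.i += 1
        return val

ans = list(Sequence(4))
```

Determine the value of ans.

Step 1: Sequence(4) creates an iterator counting 0 to 3.
Step 2: list() consumes all values: [0, 1, 2, 3].
Therefore ans = [0, 1, 2, 3].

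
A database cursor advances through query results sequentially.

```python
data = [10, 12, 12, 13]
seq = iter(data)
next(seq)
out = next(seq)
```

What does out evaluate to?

Step 1: Create iterator over [10, 12, 12, 13].
Step 2: next() consumes 10.
Step 3: next() returns 12.
Therefore out = 12.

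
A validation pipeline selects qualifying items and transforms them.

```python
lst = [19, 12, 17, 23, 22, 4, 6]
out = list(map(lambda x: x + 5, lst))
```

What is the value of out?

Step 1: Apply lambda x: x + 5 to each element:
  19 -> 24
  12 -> 17
  17 -> 22
  23 -> 28
  22 -> 27
  4 -> 9
  6 -> 11
Therefore out = [24, 17, 22, 28, 27, 9, 11].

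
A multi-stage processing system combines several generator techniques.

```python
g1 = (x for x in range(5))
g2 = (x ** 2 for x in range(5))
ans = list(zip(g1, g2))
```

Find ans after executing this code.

Step 1: g1 produces [0, 1, 2, 3, 4].
Step 2: g2 produces [0, 1, 4, 9, 16].
Step 3: zip pairs them: [(0, 0), (1, 1), (2, 4), (3, 9), (4, 16)].
Therefore ans = [(0, 0), (1, 1), (2, 4), (3, 9), (4, 16)].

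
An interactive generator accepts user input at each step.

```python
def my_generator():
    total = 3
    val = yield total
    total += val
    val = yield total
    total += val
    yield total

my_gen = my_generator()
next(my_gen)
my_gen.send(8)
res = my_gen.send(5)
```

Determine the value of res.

Step 1: next() -> yield total=3.
Step 2: send(8) -> val=8, total = 3+8 = 11, yield 11.
Step 3: send(5) -> val=5, total = 11+5 = 16, yield 16.
Therefore res = 16.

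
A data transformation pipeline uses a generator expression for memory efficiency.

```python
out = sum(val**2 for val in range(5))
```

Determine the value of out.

Step 1: Compute val**2 for each val in range(5):
  val=0: 0**2 = 0
  val=1: 1**2 = 1
  val=2: 2**2 = 4
  val=3: 3**2 = 9
  val=4: 4**2 = 16
Step 2: sum = 0 + 1 + 4 + 9 + 16 = 30.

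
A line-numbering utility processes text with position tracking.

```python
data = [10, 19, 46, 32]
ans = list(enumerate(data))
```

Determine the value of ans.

Step 1: enumerate pairs each element with its index:
  (0, 10)
  (1, 19)
  (2, 46)
  (3, 32)
Therefore ans = [(0, 10), (1, 19), (2, 46), (3, 32)].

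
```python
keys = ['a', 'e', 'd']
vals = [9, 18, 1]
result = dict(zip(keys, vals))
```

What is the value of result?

Step 1: zip pairs keys with values:
  'a' -> 9
  'e' -> 18
  'd' -> 1
Therefore result = {'a': 9, 'e': 18, 'd': 1}.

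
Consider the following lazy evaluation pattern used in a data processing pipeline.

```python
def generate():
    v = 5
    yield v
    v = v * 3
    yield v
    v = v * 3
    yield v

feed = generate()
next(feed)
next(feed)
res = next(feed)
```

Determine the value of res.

Step 1: Trace through generator execution:
  Yield 1: v starts at 5, yield 5
  Yield 2: v = 5 * 3 = 15, yield 15
  Yield 3: v = 15 * 3 = 45, yield 45
Step 2: First next() gets 5, second next() gets the second value, third next() yields 45.
Therefore res = 45.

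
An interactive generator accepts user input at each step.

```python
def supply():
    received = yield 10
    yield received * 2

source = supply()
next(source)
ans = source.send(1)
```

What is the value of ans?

Step 1: next(source) advances to first yield, producing 10.
Step 2: send(1) resumes, received = 1.
Step 3: yield received * 2 = 1 * 2 = 2.
Therefore ans = 2.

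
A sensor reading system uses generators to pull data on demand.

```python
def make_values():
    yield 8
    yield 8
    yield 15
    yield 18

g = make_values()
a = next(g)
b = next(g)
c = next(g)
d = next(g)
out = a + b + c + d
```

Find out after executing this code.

Step 1: Create generator and consume all values:
  a = next(g) = 8
  b = next(g) = 8
  c = next(g) = 15
  d = next(g) = 18
Step 2: out = 8 + 8 + 15 + 18 = 49.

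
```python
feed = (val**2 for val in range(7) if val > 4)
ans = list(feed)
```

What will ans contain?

Step 1: For range(7), keep val > 4, then square:
  val=0: 0 <= 4, excluded
  val=1: 1 <= 4, excluded
  val=2: 2 <= 4, excluded
  val=3: 3 <= 4, excluded
  val=4: 4 <= 4, excluded
  val=5: 5 > 4, yield 5**2 = 25
  val=6: 6 > 4, yield 6**2 = 36
Therefore ans = [25, 36].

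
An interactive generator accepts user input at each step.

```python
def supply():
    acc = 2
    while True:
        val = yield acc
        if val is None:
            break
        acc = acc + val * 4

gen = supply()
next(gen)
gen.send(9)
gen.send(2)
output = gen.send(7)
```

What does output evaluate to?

Step 1: next() -> yield acc=2.
Step 2: send(9) -> val=9, acc = 2 + 9*4 = 38, yield 38.
Step 3: send(2) -> val=2, acc = 38 + 2*4 = 46, yield 46.
Step 4: send(7) -> val=7, acc = 46 + 7*4 = 74, yield 74.
Therefore output = 74.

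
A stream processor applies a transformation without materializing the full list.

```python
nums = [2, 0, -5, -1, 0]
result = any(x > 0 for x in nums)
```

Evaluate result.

Step 1: Check x > 0 for each element in [2, 0, -5, -1, 0]:
  2 > 0: True
  0 > 0: False
  -5 > 0: False
  -1 > 0: False
  0 > 0: False
Step 2: any() returns True.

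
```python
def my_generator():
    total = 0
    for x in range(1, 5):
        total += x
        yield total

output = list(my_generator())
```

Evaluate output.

Step 1: Generator accumulates running sum:
  x=1: total = 1, yield 1
  x=2: total = 3, yield 3
  x=3: total = 6, yield 6
  x=4: total = 10, yield 10
Therefore output = [1, 3, 6, 10].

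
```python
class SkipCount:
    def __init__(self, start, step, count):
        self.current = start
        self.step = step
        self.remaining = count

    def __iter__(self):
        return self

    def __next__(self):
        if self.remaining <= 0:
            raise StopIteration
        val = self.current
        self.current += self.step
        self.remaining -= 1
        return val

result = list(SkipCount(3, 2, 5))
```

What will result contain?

Step 1: SkipCount starts at 3, increments by 2, for 5 steps:
  Yield 3, then current += 2
  Yield 5, then current += 2
  Yield 7, then current += 2
  Yield 9, then current += 2
  Yield 11, then current += 2
Therefore result = [3, 5, 7, 9, 11].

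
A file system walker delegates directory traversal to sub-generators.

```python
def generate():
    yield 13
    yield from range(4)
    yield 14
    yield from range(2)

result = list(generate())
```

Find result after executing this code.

Step 1: Trace yields in order:
  yield 13
  yield 0
  yield 1
  yield 2
  yield 3
  yield 14
  yield 0
  yield 1
Therefore result = [13, 0, 1, 2, 3, 14, 0, 1].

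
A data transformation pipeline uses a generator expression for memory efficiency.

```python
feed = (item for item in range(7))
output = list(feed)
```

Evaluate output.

Step 1: Generator expression iterates range(7): [0, 1, 2, 3, 4, 5, 6].
Step 2: list() collects all values.
Therefore output = [0, 1, 2, 3, 4, 5, 6].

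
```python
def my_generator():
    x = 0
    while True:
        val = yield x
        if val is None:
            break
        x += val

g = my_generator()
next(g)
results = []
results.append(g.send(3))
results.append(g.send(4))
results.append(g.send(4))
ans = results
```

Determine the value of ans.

Step 1: next(g) -> yield 0.
Step 2: send(3) -> x = 3, yield 3.
Step 3: send(4) -> x = 7, yield 7.
Step 4: send(4) -> x = 11, yield 11.
Therefore ans = [3, 7, 11].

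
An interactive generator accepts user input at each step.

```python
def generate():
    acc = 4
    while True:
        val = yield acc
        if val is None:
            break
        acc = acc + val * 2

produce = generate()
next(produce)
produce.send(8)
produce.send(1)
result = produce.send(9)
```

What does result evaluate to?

Step 1: next() -> yield acc=4.
Step 2: send(8) -> val=8, acc = 4 + 8*2 = 20, yield 20.
Step 3: send(1) -> val=1, acc = 20 + 1*2 = 22, yield 22.
Step 4: send(9) -> val=9, acc = 22 + 9*2 = 40, yield 40.
Therefore result = 40.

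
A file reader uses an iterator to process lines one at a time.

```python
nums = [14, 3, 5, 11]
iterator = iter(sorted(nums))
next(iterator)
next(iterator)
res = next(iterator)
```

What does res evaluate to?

Step 1: sorted([14, 3, 5, 11]) = [3, 5, 11, 14].
Step 2: Create iterator and skip 2 elements.
Step 3: next() returns 11.
Therefore res = 11.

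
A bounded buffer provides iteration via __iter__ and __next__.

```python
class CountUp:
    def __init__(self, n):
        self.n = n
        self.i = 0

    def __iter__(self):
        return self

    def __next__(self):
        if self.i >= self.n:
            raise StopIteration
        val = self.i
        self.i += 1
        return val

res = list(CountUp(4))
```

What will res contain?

Step 1: CountUp(4) creates an iterator counting 0 to 3.
Step 2: list() consumes all values: [0, 1, 2, 3].
Therefore res = [0, 1, 2, 3].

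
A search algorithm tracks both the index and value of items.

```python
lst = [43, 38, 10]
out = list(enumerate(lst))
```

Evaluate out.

Step 1: enumerate pairs each element with its index:
  (0, 43)
  (1, 38)
  (2, 10)
Therefore out = [(0, 43), (1, 38), (2, 10)].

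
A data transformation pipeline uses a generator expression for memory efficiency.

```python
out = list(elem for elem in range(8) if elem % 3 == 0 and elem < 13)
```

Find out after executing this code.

Step 1: Filter range(8) where elem % 3 == 0 and elem < 13:
  elem=0: both conditions met, included
  elem=1: excluded (1 % 3 != 0)
  elem=2: excluded (2 % 3 != 0)
  elem=3: both conditions met, included
  elem=4: excluded (4 % 3 != 0)
  elem=5: excluded (5 % 3 != 0)
  elem=6: both conditions met, included
  elem=7: excluded (7 % 3 != 0)
Therefore out = [0, 3, 6].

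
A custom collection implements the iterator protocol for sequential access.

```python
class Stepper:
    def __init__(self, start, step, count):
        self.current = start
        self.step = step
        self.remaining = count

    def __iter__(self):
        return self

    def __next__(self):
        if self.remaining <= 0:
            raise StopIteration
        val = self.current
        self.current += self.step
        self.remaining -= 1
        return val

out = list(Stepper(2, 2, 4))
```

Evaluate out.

Step 1: Stepper starts at 2, increments by 2, for 4 steps:
  Yield 2, then current += 2
  Yield 4, then current += 2
  Yield 6, then current += 2
  Yield 8, then current += 2
Therefore out = [2, 4, 6, 8].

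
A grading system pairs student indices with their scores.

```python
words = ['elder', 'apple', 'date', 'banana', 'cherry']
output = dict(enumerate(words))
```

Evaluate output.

Step 1: enumerate pairs indices with words:
  0 -> 'elder'
  1 -> 'apple'
  2 -> 'date'
  3 -> 'banana'
  4 -> 'cherry'
Therefore output = {0: 'elder', 1: 'apple', 2: 'date', 3: 'banana', 4: 'cherry'}.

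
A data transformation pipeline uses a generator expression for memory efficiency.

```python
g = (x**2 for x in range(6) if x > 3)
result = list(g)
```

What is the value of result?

Step 1: For range(6), keep x > 3, then square:
  x=0: 0 <= 3, excluded
  x=1: 1 <= 3, excluded
  x=2: 2 <= 3, excluded
  x=3: 3 <= 3, excluded
  x=4: 4 > 3, yield 4**2 = 16
  x=5: 5 > 3, yield 5**2 = 25
Therefore result = [16, 25].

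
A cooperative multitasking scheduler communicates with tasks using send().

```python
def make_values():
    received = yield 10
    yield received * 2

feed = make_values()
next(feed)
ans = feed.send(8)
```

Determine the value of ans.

Step 1: next(feed) advances to first yield, producing 10.
Step 2: send(8) resumes, received = 8.
Step 3: yield received * 2 = 8 * 2 = 16.
Therefore ans = 16.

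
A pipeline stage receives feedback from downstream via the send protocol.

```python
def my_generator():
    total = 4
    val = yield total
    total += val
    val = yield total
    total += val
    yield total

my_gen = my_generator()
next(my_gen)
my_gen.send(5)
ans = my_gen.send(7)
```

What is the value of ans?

Step 1: next() -> yield total=4.
Step 2: send(5) -> val=5, total = 4+5 = 9, yield 9.
Step 3: send(7) -> val=7, total = 9+7 = 16, yield 16.
Therefore ans = 16.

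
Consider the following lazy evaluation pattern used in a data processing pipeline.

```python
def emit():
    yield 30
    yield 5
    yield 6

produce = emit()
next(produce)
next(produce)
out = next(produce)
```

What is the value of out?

Step 1: emit() creates a generator.
Step 2: next(produce) yields 30 (consumed and discarded).
Step 3: next(produce) yields 5 (consumed and discarded).
Step 4: next(produce) yields 6, assigned to out.
Therefore out = 6.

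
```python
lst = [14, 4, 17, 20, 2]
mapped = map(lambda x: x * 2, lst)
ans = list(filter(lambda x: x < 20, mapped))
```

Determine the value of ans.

Step 1: Map x * 2:
  14 -> 28
  4 -> 8
  17 -> 34
  20 -> 40
  2 -> 4
Step 2: Filter for < 20:
  28: removed
  8: kept
  34: removed
  40: removed
  4: kept
Therefore ans = [8, 4].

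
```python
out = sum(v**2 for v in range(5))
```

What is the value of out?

Step 1: Compute v**2 for each v in range(5):
  v=0: 0**2 = 0
  v=1: 1**2 = 1
  v=2: 2**2 = 4
  v=3: 3**2 = 9
  v=4: 4**2 = 16
Step 2: sum = 0 + 1 + 4 + 9 + 16 = 30.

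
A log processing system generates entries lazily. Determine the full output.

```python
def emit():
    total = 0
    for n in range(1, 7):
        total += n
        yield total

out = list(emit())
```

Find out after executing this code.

Step 1: Generator accumulates running sum:
  n=1: total = 1, yield 1
  n=2: total = 3, yield 3
  n=3: total = 6, yield 6
  n=4: total = 10, yield 10
  n=5: total = 15, yield 15
  n=6: total = 21, yield 21
Therefore out = [1, 3, 6, 10, 15, 21].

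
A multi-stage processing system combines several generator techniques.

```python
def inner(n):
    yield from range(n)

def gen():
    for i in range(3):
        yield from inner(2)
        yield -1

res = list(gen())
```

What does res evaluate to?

Step 1: For each i in range(3):
  i=0: yield from inner(2) -> [0, 1], then yield -1
  i=1: yield from inner(2) -> [0, 1], then yield -1
  i=2: yield from inner(2) -> [0, 1], then yield -1
Therefore res = [0, 1, -1, 0, 1, -1, 0, 1, -1].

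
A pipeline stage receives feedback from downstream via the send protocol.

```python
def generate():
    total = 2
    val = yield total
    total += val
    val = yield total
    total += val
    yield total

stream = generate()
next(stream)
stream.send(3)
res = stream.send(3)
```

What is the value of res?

Step 1: next() -> yield total=2.
Step 2: send(3) -> val=3, total = 2+3 = 5, yield 5.
Step 3: send(3) -> val=3, total = 5+3 = 8, yield 8.
Therefore res = 8.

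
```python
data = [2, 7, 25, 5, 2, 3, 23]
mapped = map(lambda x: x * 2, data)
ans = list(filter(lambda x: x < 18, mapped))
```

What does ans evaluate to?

Step 1: Map x * 2:
  2 -> 4
  7 -> 14
  25 -> 50
  5 -> 10
  2 -> 4
  3 -> 6
  23 -> 46
Step 2: Filter for < 18:
  4: kept
  14: kept
  50: removed
  10: kept
  4: kept
  6: kept
  46: removed
Therefore ans = [4, 14, 10, 4, 6].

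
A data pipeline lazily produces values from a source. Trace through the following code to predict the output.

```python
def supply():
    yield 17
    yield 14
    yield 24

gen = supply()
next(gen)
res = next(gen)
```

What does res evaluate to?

Step 1: supply() creates a generator.
Step 2: next(gen) yields 17 (consumed and discarded).
Step 3: next(gen) yields 14, assigned to res.
Therefore res = 14.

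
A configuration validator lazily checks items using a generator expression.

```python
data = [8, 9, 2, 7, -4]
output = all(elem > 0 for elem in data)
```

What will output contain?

Step 1: Check elem > 0 for each element in [8, 9, 2, 7, -4]:
  8 > 0: True
  9 > 0: True
  2 > 0: True
  7 > 0: True
  -4 > 0: False
Step 2: all() returns False.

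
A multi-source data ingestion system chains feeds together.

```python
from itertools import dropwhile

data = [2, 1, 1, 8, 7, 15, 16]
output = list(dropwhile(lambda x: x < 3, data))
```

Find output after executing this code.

Step 1: dropwhile drops elements while < 3:
  2 < 3: dropped
  1 < 3: dropped
  1 < 3: dropped
  8: kept (dropping stopped)
Step 2: Remaining elements kept regardless of condition.
Therefore output = [8, 7, 15, 16].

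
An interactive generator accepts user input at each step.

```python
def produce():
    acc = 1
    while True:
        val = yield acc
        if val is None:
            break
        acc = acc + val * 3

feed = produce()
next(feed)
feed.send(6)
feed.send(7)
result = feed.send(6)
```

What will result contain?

Step 1: next() -> yield acc=1.
Step 2: send(6) -> val=6, acc = 1 + 6*3 = 19, yield 19.
Step 3: send(7) -> val=7, acc = 19 + 7*3 = 40, yield 40.
Step 4: send(6) -> val=6, acc = 40 + 6*3 = 58, yield 58.
Therefore result = 58.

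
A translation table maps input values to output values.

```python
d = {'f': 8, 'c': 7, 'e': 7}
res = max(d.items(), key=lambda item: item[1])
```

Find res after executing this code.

Step 1: Find item with maximum value:
  ('f', 8)
  ('c', 7)
  ('e', 7)
Step 2: Maximum value is 8 at key 'f'.
Therefore res = ('f', 8).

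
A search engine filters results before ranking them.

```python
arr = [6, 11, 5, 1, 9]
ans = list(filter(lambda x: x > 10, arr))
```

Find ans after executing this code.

Step 1: Filter elements > 10:
  6: removed
  11: kept
  5: removed
  1: removed
  9: removed
Therefore ans = [11].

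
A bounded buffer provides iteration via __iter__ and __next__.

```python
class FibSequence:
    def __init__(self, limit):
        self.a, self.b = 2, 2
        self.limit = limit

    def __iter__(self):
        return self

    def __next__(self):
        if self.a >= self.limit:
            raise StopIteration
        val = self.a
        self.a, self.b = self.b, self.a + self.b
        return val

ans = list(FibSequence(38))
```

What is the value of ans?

Step 1: Fibonacci-like sequence (a=2, b=2) until >= 38:
  Yield 2, then a,b = 2,4
  Yield 2, then a,b = 4,6
  Yield 4, then a,b = 6,10
  Yield 6, then a,b = 10,16
  Yield 10, then a,b = 16,26
  Yield 16, then a,b = 26,42
  Yield 26, then a,b = 42,68
Step 2: 42 >= 38, stop.
Therefore ans = [2, 2, 4, 6, 10, 16, 26].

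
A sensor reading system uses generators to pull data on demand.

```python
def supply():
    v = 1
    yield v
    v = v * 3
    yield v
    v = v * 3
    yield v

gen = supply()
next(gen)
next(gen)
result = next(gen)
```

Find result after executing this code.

Step 1: Trace through generator execution:
  Yield 1: v starts at 1, yield 1
  Yield 2: v = 1 * 3 = 3, yield 3
  Yield 3: v = 3 * 3 = 9, yield 9
Step 2: First next() gets 1, second next() gets the second value, third next() yields 9.
Therefore result = 9.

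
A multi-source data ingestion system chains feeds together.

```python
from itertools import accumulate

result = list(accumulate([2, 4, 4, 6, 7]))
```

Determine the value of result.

Step 1: accumulate computes running sums:
  + 2 = 2
  + 4 = 6
  + 4 = 10
  + 6 = 16
  + 7 = 23
Therefore result = [2, 6, 10, 16, 23].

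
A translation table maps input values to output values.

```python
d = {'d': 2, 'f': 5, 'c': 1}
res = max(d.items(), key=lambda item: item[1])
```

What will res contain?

Step 1: Find item with maximum value:
  ('d', 2)
  ('f', 5)
  ('c', 1)
Step 2: Maximum value is 5 at key 'f'.
Therefore res = ('f', 5).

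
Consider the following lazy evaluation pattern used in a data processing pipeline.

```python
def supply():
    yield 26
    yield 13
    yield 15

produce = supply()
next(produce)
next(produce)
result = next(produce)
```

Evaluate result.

Step 1: supply() creates a generator.
Step 2: next(produce) yields 26 (consumed and discarded).
Step 3: next(produce) yields 13 (consumed and discarded).
Step 4: next(produce) yields 15, assigned to result.
Therefore result = 15.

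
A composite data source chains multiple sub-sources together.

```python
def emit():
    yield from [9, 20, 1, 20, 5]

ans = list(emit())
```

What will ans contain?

Step 1: yield from delegates to the iterable, yielding each element.
Step 2: Collected values: [9, 20, 1, 20, 5].
Therefore ans = [9, 20, 1, 20, 5].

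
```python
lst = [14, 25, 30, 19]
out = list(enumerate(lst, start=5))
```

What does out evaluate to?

Step 1: enumerate with start=5:
  (5, 14)
  (6, 25)
  (7, 30)
  (8, 19)
Therefore out = [(5, 14), (6, 25), (7, 30), (8, 19)].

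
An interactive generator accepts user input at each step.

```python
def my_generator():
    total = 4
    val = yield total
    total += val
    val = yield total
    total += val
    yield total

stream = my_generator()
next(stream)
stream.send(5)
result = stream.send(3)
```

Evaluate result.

Step 1: next() -> yield total=4.
Step 2: send(5) -> val=5, total = 4+5 = 9, yield 9.
Step 3: send(3) -> val=3, total = 9+3 = 12, yield 12.
Therefore result = 12.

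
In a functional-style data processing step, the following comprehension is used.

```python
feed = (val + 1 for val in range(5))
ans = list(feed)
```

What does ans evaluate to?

Step 1: For each val in range(5), compute val+1:
  val=0: 0+1 = 1
  val=1: 1+1 = 2
  val=2: 2+1 = 3
  val=3: 3+1 = 4
  val=4: 4+1 = 5
Therefore ans = [1, 2, 3, 4, 5].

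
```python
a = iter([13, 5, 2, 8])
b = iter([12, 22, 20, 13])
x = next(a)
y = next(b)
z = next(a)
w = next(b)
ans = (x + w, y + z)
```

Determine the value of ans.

Step 1: a iterates [13, 5, 2, 8], b iterates [12, 22, 20, 13].
Step 2: x = next(a) = 13, y = next(b) = 12.
Step 3: z = next(a) = 5, w = next(b) = 22.
Step 4: ans = (13 + 22, 12 + 5) = (35, 17).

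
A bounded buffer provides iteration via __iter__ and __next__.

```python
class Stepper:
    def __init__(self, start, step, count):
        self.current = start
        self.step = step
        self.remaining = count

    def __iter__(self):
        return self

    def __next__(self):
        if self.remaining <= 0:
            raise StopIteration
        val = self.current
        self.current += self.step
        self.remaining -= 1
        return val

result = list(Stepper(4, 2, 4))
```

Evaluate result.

Step 1: Stepper starts at 4, increments by 2, for 4 steps:
  Yield 4, then current += 2
  Yield 6, then current += 2
  Yield 8, then current += 2
  Yield 10, then current += 2
Therefore result = [4, 6, 8, 10].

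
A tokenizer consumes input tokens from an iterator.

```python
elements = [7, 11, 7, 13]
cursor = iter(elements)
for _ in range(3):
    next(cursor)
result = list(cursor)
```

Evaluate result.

Step 1: Create iterator over [7, 11, 7, 13].
Step 2: Advance 3 positions (consuming [7, 11, 7]).
Step 3: list() collects remaining elements: [13].
Therefore result = [13].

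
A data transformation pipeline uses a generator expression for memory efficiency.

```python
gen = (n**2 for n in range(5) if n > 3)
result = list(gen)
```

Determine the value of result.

Step 1: For range(5), keep n > 3, then square:
  n=0: 0 <= 3, excluded
  n=1: 1 <= 3, excluded
  n=2: 2 <= 3, excluded
  n=3: 3 <= 3, excluded
  n=4: 4 > 3, yield 4**2 = 16
Therefore result = [16].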